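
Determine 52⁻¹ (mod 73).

66

52·66 = 3432 = 47·73 + 1, so 52⁻¹ ≡ 66 (mod 73).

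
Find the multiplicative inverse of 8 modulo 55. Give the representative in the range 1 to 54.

7

8·7 = 56 = 1·55 + 1, so 8⁻¹ ≡ 7 (mod 55).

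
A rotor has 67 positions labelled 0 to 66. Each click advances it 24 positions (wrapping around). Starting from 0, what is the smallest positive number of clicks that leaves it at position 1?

14

67 = 2·24 + 19
24 = 1·19 + 5
19 = 3·5 + 4
5 = 1·4 + 1
4 = 4·1 + 0
Back-substituting gives 24·14 ≡ 1 (mod 67).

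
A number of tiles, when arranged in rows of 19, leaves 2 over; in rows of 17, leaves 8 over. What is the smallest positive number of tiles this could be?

x ≡ 8 (mod 17) gives x ∈ {8, 25, 42, 59}.
The first of these with x mod 19 = 2 is 59.

59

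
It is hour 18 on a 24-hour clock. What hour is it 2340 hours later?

2340 = 97·24 + 12, so 2340 mod 24 = 12.
(18 + 12) mod 24 = 6.

6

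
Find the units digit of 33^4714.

The units digit of 33^n cycles with period 4: 3, 9, 7, 1, …
4714 mod 4 = 2, so the last digit matches 3^2 = 9.

9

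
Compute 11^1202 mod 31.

Square-and-reduce mod 31: 11^1≡11, 11^2≡28, 11^4≡9, 11^8≡19, 11^16≡20, 11^32≡28, 11^64≡9, 11^128≡19, 11^256≡20, 11^512≡28, 11^1024≡9.
1202 = 2 + 16 + 32 + 128 + 1024, so 11^1202 ≡ 28·20·28·19·9 ≡ 28 (mod 31).

28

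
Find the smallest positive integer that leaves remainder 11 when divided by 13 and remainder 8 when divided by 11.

63

Since 11·6 ≡ 1 (mod 13), take x = 8 + 11·((11−8)·6 mod 13) = 8 + 11·5 = 63.
Check: 63 mod 13 = 11, 63 mod 11 = 8.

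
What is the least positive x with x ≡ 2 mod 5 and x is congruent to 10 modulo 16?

42

x ≡ 2 (mod 5) gives x ∈ {2, 7, 12, 17, 22, 27, 32, 37, …}.
The first of these with x mod 16 = 10 is 42.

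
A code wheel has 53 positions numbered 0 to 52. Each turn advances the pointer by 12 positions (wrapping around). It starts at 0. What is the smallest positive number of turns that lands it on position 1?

12⁻¹ ≡ 31 (mod 53) because 12·31 = 372 = 7·53 + 1.
So x ≡ 31·1 = 31 ≡ 31 (mod 53).
Check: 12·31 = 372 = 7·53 + 1.

31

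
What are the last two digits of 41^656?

By repeated squaring mod 100: 41^1≡41, 41^2≡81, 41^4≡61, 41^8≡21, 41^16≡41, 41^32≡81, 41^64≡61, 41^128≡21, 41^256≡41, 41^512≡81.
Since 656 = 16 + 128 + 512 in binary, 41^656 ≡ 41·21·81 ≡ 41 (mod 100).

41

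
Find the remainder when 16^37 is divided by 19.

16

Successive squares of 16 mod 19: 16^1≡16, 16^2≡9, 16^4≡5, 16^8≡6, 16^16≡17, 16^32≡4.
37 = 1 + 4 + 32, so 16^37 ≡ 16·5·4 ≡ 16 (mod 19).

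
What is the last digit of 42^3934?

4

Last digits of 2^n: 2, 4, 8, 6 (period 4).
3934 leaves remainder 2 on division by 4, so 42^3934 ends in 4.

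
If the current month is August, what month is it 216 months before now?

216 − 18·12 = 0, so 216 ≡ 0 (mod 12).
August − 0 months → August.

August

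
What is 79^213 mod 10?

9

The units digit of 79^n cycles with period 2: 9, 1, …
213 mod 2 = 1, so the last digit matches 9^1 = 9.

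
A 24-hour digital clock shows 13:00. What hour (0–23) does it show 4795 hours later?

8

Dividing 4795 by 24 gives quotient 199 and remainder 19.
(13 + 19) mod 24 = 8.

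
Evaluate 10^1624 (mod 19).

By repeated squaring mod 19: 10^1≡10, 10^2≡5, 10^4≡6, 10^8≡17, 10^16≡4, 10^32≡16, 10^64≡9, 10^128≡5, 10^256≡6, 10^512≡17, 10^1024≡4.
Since 1624 = 8 + 16 + 64 + 512 + 1024 in binary, 10^1624 ≡ 17·4·9·17·4 ≡ 6 (mod 19).

6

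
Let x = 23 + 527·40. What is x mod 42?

527·40 = 21080.
21080 mod 42 = 38 (since 501·42 = 21042).
(23 + 38) mod 42 = 19.

19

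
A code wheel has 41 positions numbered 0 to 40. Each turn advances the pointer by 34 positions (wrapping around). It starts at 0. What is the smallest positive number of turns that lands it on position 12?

The inverse of 34 mod 41 is 35 (since 34·35 = 1190 ≡ 1).
So x ≡ 35·12 = 420 ≡ 10 (mod 41).

10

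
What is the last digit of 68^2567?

Last digits of 8^n: 8, 4, 2, 6 (period 4).
2567 mod 4 = 3, so the last digit matches 8^3 = 2.

2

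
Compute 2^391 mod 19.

Successive squares of 2 mod 19: 2^1≡2, 2^2≡4, 2^4≡16, 2^8≡9, 2^16≡5, 2^32≡6, 2^64≡17, 2^128≡4, 2^256≡16.
391 = 1 + 2 + 4 + 128 + 256, so 2^391 ≡ 2·4·16·4·16 ≡ 3 (mod 19).

3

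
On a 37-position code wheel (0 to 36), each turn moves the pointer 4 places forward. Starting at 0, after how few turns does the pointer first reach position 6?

4⁻¹ ≡ 28 (mod 37) because 4·28 = 112 = 3·37 + 1.
Multiplying both sides by 28: x ≡ 28·6 = 168 ≡ 20 (mod 37).

20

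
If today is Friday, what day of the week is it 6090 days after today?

6090 mod 7 = 0 (since 870·7 = 6090).
Friday + 0 days → Friday.

Friday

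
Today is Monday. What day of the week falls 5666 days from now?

5666 − 809·7 = 3, so 5666 ≡ 3 (mod 7).
Monday + 3 days → Thursday.

Thursday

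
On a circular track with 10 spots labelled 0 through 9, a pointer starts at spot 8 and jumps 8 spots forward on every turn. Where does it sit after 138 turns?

138·8 = 1104.
1104 = 110·10 + 4, so 1104 mod 10 = 4.
(8 + 4) mod 10 = 2.

2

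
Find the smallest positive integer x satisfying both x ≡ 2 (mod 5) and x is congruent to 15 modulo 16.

Since 16·1 ≡ 1 (mod 5), take x = 15 + 16·((2−15)·1 mod 5) = 15 + 16·2 = 47.
Check: 47 mod 5 = 2, 47 mod 16 = 15.

47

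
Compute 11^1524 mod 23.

By repeated squaring mod 23: 11^1≡11, 11^2≡6, 11^4≡13, 11^8≡8, 11^16≡18, 11^32≡2, 11^64≡4, 11^128≡16, 11^256≡3, 11^512≡9, 11^1024≡12.
Since 1524 = 4 + 16 + 32 + 64 + 128 + 256 + 1024 in binary, 11^1524 ≡ 13·18·2·4·16·3·12 ≡ 9 (mod 23).

9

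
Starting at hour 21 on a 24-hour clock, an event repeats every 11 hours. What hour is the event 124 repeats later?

17

124·11 = 1364.
1364 = 56·24 + 20, so 1364 mod 24 = 20.
(21 + 20) mod 24 = 17.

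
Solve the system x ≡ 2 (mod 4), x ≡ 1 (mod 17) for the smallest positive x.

Since 17·1 ≡ 1 (mod 4), take x = 1 + 17·((2−1)·1 mod 4) = 1 + 17·1 = 18.
Check: 18 mod 4 = 2, 18 mod 17 = 1.

18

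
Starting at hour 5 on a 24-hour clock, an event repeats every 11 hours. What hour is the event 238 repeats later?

7

238·11 = 2618.
2618 mod 24 = 2 (since 109·24 = 2616).
(5 + 2) mod 24 = 7.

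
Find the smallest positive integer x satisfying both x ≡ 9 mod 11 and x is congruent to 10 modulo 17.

163

Since 17·2 ≡ 1 (mod 11), take x = 10 + 17·((9−10)·2 mod 11) = 10 + 17·9 = 163.
Check: 163 mod 11 = 9, 163 mod 17 = 10.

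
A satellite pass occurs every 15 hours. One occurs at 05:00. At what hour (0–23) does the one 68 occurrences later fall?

68·15 = 1020.
1020 mod 24 = 12 (since 42·24 = 1008).
(5 + 12) mod 24 = 17.

17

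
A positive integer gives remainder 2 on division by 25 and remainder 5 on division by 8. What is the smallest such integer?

x ≡ 5 (mod 8) gives x ∈ {5, 13, 21, 29, 37, 45, 53, 61, …}.
The first of these with x mod 25 = 2 is 77.

77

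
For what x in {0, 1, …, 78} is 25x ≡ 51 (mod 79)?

21

The inverse of 25 mod 79 is 19 (since 25·19 = 475 ≡ 1).
So x ≡ 19·51 = 969 ≡ 21 (mod 79).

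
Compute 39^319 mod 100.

59

Square-and-reduce mod 100: 39^1≡39, 39^2≡21, 39^4≡41, 39^8≡81, 39^16≡61, 39^32≡21, 39^64≡41, 39^128≡81, 39^256≡61.
Since 319 = 1 + 2 + 4 + 8 + 16 + 32 + 256 in binary, 39^319 ≡ 39·21·41·81·61·21·61 ≡ 59 (mod 100).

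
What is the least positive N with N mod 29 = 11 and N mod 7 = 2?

x ≡ 2 (mod 7) gives x ∈ {2, 9, 16, 23, 30, 37, 44, 51, …}.
The first of these with x mod 29 = 11 is 156.

156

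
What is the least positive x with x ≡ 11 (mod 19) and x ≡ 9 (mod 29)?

125

x ≡ 11 (mod 19) gives x ∈ {11, 30, 49, 68, 87, 106, 125}.
The first of these with x mod 29 = 9 is 125.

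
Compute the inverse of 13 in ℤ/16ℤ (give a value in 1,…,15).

5

16 = 1·13 + 3
13 = 4·3 + 1
3 = 3·1 + 0
Back-substituting gives 13·5 ≡ 1 (mod 16).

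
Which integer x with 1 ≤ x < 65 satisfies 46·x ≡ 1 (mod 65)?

65 = 1·46 + 19
46 = 2·19 + 8
19 = 2·8 + 3
8 = 2·3 + 2
3 = 1·2 + 1
2 = 2·1 + 0
Back-substituting gives 46·41 ≡ 1 (mod 65).

41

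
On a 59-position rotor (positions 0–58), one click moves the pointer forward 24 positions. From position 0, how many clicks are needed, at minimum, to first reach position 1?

24·32 = 768 = 13·59 + 1, so 24⁻¹ ≡ 32 (mod 59).

32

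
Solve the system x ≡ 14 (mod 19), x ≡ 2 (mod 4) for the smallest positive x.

Since 4·5 ≡ 1 (mod 19), take x = 2 + 4·((14−2)·5 mod 19) = 2 + 4·3 = 14.
Check: 14 mod 19 = 14, 14 mod 4 = 2.

14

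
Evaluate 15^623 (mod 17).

8

By repeated squaring mod 17: 15^1≡15, 15^2≡4, 15^4≡16, 15^8≡1, 15^16≡1, 15^32≡1, 15^64≡1, 15^128≡1, 15^256≡1, 15^512≡1.
623 = 1 + 2 + 4 + 8 + 32 + 64 + 512, so 15^623 ≡ 15·4·16·1·1·1·1 ≡ 8 (mod 17).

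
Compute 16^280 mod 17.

1

Square-and-reduce mod 17: 16^1≡16, 16^2≡1, 16^4≡1, 16^8≡1, 16^16≡1, 16^32≡1, 16^64≡1, 16^128≡1, 16^256≡1.
280 = 8 + 16 + 256, so 16^280 ≡ 1·1·1 ≡ 1 (mod 17).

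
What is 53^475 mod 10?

Powers of 3 mod 10 repeat with period 4: 3, 9, 7, 1.
475 leaves remainder 3 on division by 4, so 53^475 ends in 7.

7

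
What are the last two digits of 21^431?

By repeated squaring mod 100: 21^1≡21, 21^2≡41, 21^4≡81, 21^8≡61, 21^16≡21, 21^32≡41, 21^64≡81, 21^128≡61, 21^256≡21.
Since 431 = 1 + 2 + 4 + 8 + 32 + 128 + 256 in binary, 21^431 ≡ 21·41·81·61·41·61·21 ≡ 21 (mod 100).

21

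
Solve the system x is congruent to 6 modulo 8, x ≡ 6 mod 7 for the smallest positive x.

x ≡ 6 (mod 7) gives x ∈ {6}.
The first of these with x mod 8 = 6 is 6.

6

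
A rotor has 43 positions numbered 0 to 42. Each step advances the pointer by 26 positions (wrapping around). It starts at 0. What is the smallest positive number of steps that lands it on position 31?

26⁻¹ ≡ 5 (mod 43) because 26·5 = 130 = 3·43 + 1.
Multiplying both sides by 5: x ≡ 5·31 = 155 ≡ 26 (mod 43).

26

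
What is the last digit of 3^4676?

The units digit of 3^n cycles with period 4: 3, 9, 7, 1, …
4676 leaves remainder 0 on division by 4, so 3^4676 ends in 1.

1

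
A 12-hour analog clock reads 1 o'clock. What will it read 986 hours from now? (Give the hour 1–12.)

3

Dividing 986 by 12 gives quotient 82 and remainder 2.
1 + 2 → 3 on a 12-hour dial.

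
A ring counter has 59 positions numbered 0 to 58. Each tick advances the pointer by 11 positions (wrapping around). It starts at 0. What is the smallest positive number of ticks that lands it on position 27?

40

11⁻¹ ≡ 43 (mod 59) because 11·43 = 473 = 8·59 + 1.
So x ≡ 43·27 = 1161 ≡ 40 (mod 59).
Check: 11·40 = 440 = 7·59 + 27.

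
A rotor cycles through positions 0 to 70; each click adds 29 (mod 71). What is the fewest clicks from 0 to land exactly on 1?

49

71 = 2·29 + 13
29 = 2·13 + 3
13 = 4·3 + 1
3 = 3·1 + 0
Back-substituting gives 29·49 ≡ 1 (mod 71).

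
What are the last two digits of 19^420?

By repeated squaring mod 100: 19^1≡19, 19^2≡61, 19^4≡21, 19^8≡41, 19^16≡81, 19^32≡61, 19^64≡21, 19^128≡41, 19^256≡81.
420 = 4 + 32 + 128 + 256, so 19^420 ≡ 21·61·41·81 ≡ 1 (mod 100).

01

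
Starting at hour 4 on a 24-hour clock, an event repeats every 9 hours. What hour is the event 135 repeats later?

135·9 = 1215.
1215 mod 24 = 15 (since 50·24 = 1200).
(4 + 15) mod 24 = 19.

19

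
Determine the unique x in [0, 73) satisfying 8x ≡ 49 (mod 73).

8⁻¹ ≡ 64 (mod 73) because 8·64 = 512 = 7·73 + 1.
So x ≡ 64·49 = 3136 ≡ 70 (mod 73).

70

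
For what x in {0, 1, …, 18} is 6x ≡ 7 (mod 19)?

6⁻¹ ≡ 16 (mod 19) because 6·16 = 96 = 5·19 + 1.
So x ≡ 16·7 = 112 ≡ 17 (mod 19).

17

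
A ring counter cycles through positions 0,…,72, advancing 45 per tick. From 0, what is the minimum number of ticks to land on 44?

61

45⁻¹ ≡ 13 (mod 73) because 45·13 = 585 = 8·73 + 1.
So x ≡ 13·44 = 572 ≡ 61 (mod 73).
Check: 45·61 = 2745 = 37·73 + 44.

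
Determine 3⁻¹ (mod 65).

3·22 = 66 = 1·65 + 1, so 3⁻¹ ≡ 22 (mod 65).

22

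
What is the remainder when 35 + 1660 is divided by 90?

1660 mod 90 = 40 (since 18·90 = 1620).
(35 + 40) mod 90 = 75.

75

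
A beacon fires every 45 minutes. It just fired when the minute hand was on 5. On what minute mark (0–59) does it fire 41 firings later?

41·45 = 1845.
1845 mod 60 = 45 (since 30·60 = 1800).
(5 + 45) mod 60 = 50.

50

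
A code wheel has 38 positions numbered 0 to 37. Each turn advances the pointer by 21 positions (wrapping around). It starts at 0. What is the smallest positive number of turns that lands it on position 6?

22

21⁻¹ ≡ 29 (mod 38) because 21·29 = 609 = 16·38 + 1.
Multiplying both sides by 29: x ≡ 29·6 = 174 ≡ 22 (mod 38).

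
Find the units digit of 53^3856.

Powers of 3 mod 10 repeat with period 4: 3, 9, 7, 1.
3856 leaves remainder 0 on division by 4, so 53^3856 ends in 1.

1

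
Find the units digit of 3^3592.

Last digits of 3^n: 3, 9, 7, 1 (period 4).
3592 leaves remainder 0 on division by 4, so 3^3592 ends in 1.

1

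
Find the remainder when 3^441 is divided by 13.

1

Successive squares of 3 mod 13: 3^1≡3, 3^2≡9, 3^4≡3, 3^8≡9, 3^16≡3, 3^32≡9, 3^64≡3, 3^128≡9, 3^256≡3.
Since 441 = 1 + 8 + 16 + 32 + 128 + 256 in binary, 3^441 ≡ 3·9·3·9·9·3 ≡ 1 (mod 13).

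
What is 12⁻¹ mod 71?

12·6 = 72 = 1·71 + 1, so 12⁻¹ ≡ 6 (mod 71).

6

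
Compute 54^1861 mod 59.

Square-and-reduce mod 59: 54^1≡54, 54^2≡25, 54^4≡35, 54^8≡45, 54^16≡19, 54^32≡7, 54^64≡49, 54^128≡41, 54^256≡29, 54^512≡15, 54^1024≡48.
1861 = 1 + 4 + 64 + 256 + 512 + 1024, so 54^1861 ≡ 54·35·49·29·15·48 ≡ 2 (mod 59).

2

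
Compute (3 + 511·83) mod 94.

22

511·83 = 42413.
42413 = 451·94 + 19, so 42413 mod 94 = 19.
(3 + 19) mod 94 = 22.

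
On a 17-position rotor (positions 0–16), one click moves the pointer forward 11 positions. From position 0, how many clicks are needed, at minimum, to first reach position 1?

14

11·14 = 154 = 9·17 + 1, so 11⁻¹ ≡ 14 (mod 17).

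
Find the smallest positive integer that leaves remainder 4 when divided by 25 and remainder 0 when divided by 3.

54

x ≡ 0 (mod 3) gives x ∈ {0, 3, 6, 9, 12, 15, 18, 21, …}.
The first of these with x mod 25 = 4 is 54.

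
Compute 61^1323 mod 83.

63

Square-and-reduce mod 83: 61^1≡61, 61^2≡69, 61^4≡30, 61^8≡70, 61^16≡3, 61^32≡9, 61^64≡81, 61^128≡4, 61^256≡16, 61^512≡7, 61^1024≡49.
Since 1323 = 1 + 2 + 8 + 32 + 256 + 1024 in binary, 61^1323 ≡ 61·69·70·9·16·49 ≡ 63 (mod 83).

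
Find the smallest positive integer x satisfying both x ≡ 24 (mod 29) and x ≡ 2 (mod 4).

82

x ≡ 2 (mod 4) gives x ∈ {2, 6, 10, 14, 18, 22, 26, 30, …}.
The first of these with x mod 29 = 24 is 82.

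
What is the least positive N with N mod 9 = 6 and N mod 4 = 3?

15

x ≡ 3 (mod 4) gives x ∈ {3, 7, 11, 15}.
The first of these with x mod 9 = 6 is 15.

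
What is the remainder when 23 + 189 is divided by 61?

29

Dividing 189 by 61 gives quotient 3 and remainder 6.
(23 + 6) mod 61 = 29.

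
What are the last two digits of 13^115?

By repeated squaring mod 100: 13^1≡13, 13^2≡69, 13^4≡61, 13^8≡21, 13^16≡41, 13^32≡81, 13^64≡61.
Since 115 = 1 + 2 + 16 + 32 + 64 in binary, 13^115 ≡ 13·69·41·81·61 ≡ 57 (mod 100).

57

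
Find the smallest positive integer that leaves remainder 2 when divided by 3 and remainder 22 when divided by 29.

80

Since 29·2 ≡ 1 (mod 3), take x = 22 + 29·((2−22)·2 mod 3) = 22 + 29·2 = 80.
Check: 80 mod 3 = 2, 80 mod 29 = 22.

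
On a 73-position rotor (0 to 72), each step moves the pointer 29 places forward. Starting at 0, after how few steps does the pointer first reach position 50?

The inverse of 29 mod 73 is 68 (since 29·68 = 1972 ≡ 1).
Multiplying both sides by 68: x ≡ 68·50 = 3400 ≡ 42 (mod 73).
Check: 29·42 = 1218 = 16·73 + 50.

42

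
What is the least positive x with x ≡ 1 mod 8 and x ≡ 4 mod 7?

25

Since 7·7 ≡ 1 (mod 8), take x = 4 + 7·((1−4)·7 mod 8) = 4 + 7·3 = 25.
Check: 25 mod 8 = 1, 25 mod 7 = 4.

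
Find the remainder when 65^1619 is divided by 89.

30

Square-and-reduce mod 89: 65^1≡65, 65^2≡42, 65^4≡73, 65^8≡78, 65^16≡32, 65^32≡45, 65^64≡67, 65^128≡39, 65^256≡8, 65^512≡64, 65^1024≡2.
1619 = 1 + 2 + 16 + 64 + 512 + 1024, so 65^1619 ≡ 65·42·32·67·64·2 ≡ 30 (mod 89).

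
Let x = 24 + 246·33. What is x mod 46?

0

246·33 = 8118.
8118 mod 46 = 22 (since 176·46 = 8096).
(24 + 22) mod 46 = 0.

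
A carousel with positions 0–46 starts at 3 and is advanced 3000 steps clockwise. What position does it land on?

42

Dividing 3000 by 47 gives quotient 63 and remainder 39.
(3 + 39) mod 47 = 42.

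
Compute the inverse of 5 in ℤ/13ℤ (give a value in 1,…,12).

8

5·8 = 40 = 3·13 + 1, so 5⁻¹ ≡ 8 (mod 13).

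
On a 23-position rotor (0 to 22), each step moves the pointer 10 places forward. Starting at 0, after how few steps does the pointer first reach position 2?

14

10⁻¹ ≡ 7 (mod 23) because 10·7 = 70 = 3·23 + 1.
So x ≡ 7·2 = 14 ≡ 14 (mod 23).
Check: 10·14 = 140 = 6·23 + 2.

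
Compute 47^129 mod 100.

67

Square-and-reduce mod 100: 47^1≡47, 47^2≡9, 47^4≡81, 47^8≡61, 47^16≡21, 47^32≡41, 47^64≡81, 47^128≡61.
Since 129 = 1 + 128 in binary, 47^129 ≡ 47·61 ≡ 67 (mod 100).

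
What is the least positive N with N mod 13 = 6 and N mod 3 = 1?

Since 3·9 ≡ 1 (mod 13), take x = 1 + 3·((6−1)·9 mod 13) = 1 + 3·6 = 19.
Check: 19 mod 13 = 6, 19 mod 3 = 1.

19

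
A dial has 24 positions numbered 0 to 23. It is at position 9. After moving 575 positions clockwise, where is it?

8

575 = 23·24 + 23, so 575 mod 24 = 23.
(9 + 23) mod 24 = 8.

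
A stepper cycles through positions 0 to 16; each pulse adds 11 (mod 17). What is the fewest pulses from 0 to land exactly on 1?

11·14 = 154 = 9·17 + 1, so 11⁻¹ ≡ 14 (mod 17).

14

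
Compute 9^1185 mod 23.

By repeated squaring mod 23: 9^1≡9, 9^2≡12, 9^4≡6, 9^8≡13, 9^16≡8, 9^32≡18, 9^64≡2, 9^128≡4, 9^256≡16, 9^512≡3, 9^1024≡9.
Since 1185 = 1 + 32 + 128 + 1024 in binary, 9^1185 ≡ 9·18·4·9 ≡ 13 (mod 23).

13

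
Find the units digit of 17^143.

Last digits of 7^n: 7, 9, 3, 1 (period 4).
143 mod 4 = 3, so the last digit matches 7^3 = 3.

3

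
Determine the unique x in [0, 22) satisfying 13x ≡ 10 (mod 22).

16

The inverse of 13 mod 22 is 17 (since 13·17 = 221 ≡ 1).
So x ≡ 17·10 = 170 ≡ 16 (mod 22).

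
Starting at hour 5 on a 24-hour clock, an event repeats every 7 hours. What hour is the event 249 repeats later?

249·7 = 1743.
1743 mod 24 = 15 (since 72·24 = 1728).
(5 + 15) mod 24 = 20.

20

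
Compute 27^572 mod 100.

21

Successive squares of 27 mod 100: 27^1≡27, 27^2≡29, 27^4≡41, 27^8≡81, 27^16≡61, 27^32≡21, 27^64≡41, 27^128≡81, 27^256≡61, 27^512≡21.
Since 572 = 4 + 8 + 16 + 32 + 512 in binary, 27^572 ≡ 41·81·61·21·21 ≡ 21 (mod 100).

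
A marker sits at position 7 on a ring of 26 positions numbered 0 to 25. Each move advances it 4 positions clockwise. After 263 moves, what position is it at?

263·4 = 1052.
1052 mod 26 = 12 (since 40·26 = 1040).
(7 + 12) mod 26 = 19.

19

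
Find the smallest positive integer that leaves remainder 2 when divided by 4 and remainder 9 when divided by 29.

x ≡ 2 (mod 4) gives x ∈ {2, 6, 10, 14, 18, 22, 26, 30, …}.
The first of these with x mod 29 = 9 is 38.

38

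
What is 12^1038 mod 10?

4

The units digit of 12^n cycles with period 4: 2, 4, 8, 6, …
1038 mod 4 = 2, so the last digit matches 2^2 = 4.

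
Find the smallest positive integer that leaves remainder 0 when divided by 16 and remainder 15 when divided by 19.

x ≡ 0 (mod 16) gives x ∈ {0, 16, 32, 48, 64, 80, 96, 112, …}.
The first of these with x mod 19 = 15 is 224.

224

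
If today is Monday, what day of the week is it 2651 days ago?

2651 − 378·7 = 5, so 2651 ≡ 5 (mod 7).
Monday − 5 days → Wednesday.

Wednesday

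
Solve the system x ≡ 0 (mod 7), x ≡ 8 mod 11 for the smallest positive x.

x ≡ 0 (mod 7) gives x ∈ {0, 7, 14, 21, 28, 35, 42, 49, …}.
The first of these with x mod 11 = 8 is 63.

63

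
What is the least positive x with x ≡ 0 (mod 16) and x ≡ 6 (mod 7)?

48

Since 7·7 ≡ 1 (mod 16), take x = 6 + 7·((0−6)·7 mod 16) = 6 + 7·6 = 48.
Check: 48 mod 16 = 0, 48 mod 7 = 6.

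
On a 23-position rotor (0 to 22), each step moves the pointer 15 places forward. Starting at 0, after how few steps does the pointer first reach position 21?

15⁻¹ ≡ 20 (mod 23) because 15·20 = 300 = 13·23 + 1.
Multiplying both sides by 20: x ≡ 20·21 = 420 ≡ 6 (mod 23).
Check: 15·6 = 90 = 3·23 + 21.

6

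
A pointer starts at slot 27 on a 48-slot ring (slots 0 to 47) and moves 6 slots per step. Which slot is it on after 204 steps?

204·6 = 1224.
1224 − 25·48 = 24, so 1224 ≡ 24 (mod 48).
(27 + 24) mod 48 = 3.

3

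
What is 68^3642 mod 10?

4

Powers of 8 mod 10 repeat with period 4: 8, 4, 2, 6.
3642 mod 4 = 2, so the last digit matches 8^2 = 4.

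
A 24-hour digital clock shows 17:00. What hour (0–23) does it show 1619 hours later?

Dividing 1619 by 24 gives quotient 67 and remainder 11.
(17 + 11) mod 24 = 4.

4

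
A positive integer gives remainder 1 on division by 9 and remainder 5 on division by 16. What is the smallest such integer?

x ≡ 1 (mod 9) gives x ∈ {1, 10, 19, 28, 37}.
The first of these with x mod 16 = 5 is 37.

37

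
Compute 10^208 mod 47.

Square-and-reduce mod 47: 10^1≡10, 10^2≡6, 10^4≡36, 10^8≡27, 10^16≡24, 10^32≡12, 10^64≡3, 10^128≡9.
208 = 16 + 64 + 128, so 10^208 ≡ 24·3·9 ≡ 37 (mod 47).

37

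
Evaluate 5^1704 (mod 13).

1

Square-and-reduce mod 13: 5^1≡5, 5^2≡12, 5^4≡1, 5^8≡1, 5^16≡1, 5^32≡1, 5^64≡1, 5^128≡1, 5^256≡1, 5^512≡1, 5^1024≡1.
1704 = 8 + 32 + 128 + 512 + 1024, so 5^1704 ≡ 1·1·1·1·1 ≡ 1 (mod 13).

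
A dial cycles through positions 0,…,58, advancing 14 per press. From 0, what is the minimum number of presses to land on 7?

14⁻¹ ≡ 38 (mod 59) because 14·38 = 532 = 9·59 + 1.
So x ≡ 38·7 = 266 ≡ 30 (mod 59).
Check: 14·30 = 420 = 7·59 + 7.

30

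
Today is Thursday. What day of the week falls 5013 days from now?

5013 mod 7 = 1 (since 716·7 = 5012).
Thursday + 1 day → Friday.

Friday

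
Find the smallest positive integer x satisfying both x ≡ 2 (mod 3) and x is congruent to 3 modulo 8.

Since 8·2 ≡ 1 (mod 3), take x = 3 + 8·((2−3)·2 mod 3) = 3 + 8·1 = 11.
Check: 11 mod 3 = 2, 11 mod 8 = 3.

11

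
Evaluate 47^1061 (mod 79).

Square-and-reduce mod 79: 47^1≡47, 47^2≡76, 47^4≡9, 47^8≡2, 47^16≡4, 47^32≡16, 47^64≡19, 47^128≡45, 47^256≡50, 47^512≡51, 47^1024≡73.
1061 = 1 + 4 + 32 + 1024, so 47^1061 ≡ 47·9·16·73 ≡ 77 (mod 79).

77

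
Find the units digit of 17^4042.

Last digits of 7^n: 7, 9, 3, 1 (period 4).
4042 leaves remainder 2 on division by 4, so 17^4042 ends in 9.

9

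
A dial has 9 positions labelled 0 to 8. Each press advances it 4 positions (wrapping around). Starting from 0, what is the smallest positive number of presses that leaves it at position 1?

9 = 2·4 + 1
4 = 4·1 + 0
Back-substituting gives 4·7 ≡ 1 (mod 9).

7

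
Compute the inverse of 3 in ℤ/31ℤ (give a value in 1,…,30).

31 = 10·3 + 1
3 = 3·1 + 0
Back-substituting gives 3·21 ≡ 1 (mod 31).

21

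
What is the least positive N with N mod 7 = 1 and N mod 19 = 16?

x ≡ 1 (mod 7) gives x ∈ {1, 8, 15, 22, 29, 36, 43, 50, …}.
The first of these with x mod 19 = 16 is 92.

92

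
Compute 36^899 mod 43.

6

Square-and-reduce mod 43: 36^1≡36, 36^2≡6, 36^4≡36, 36^8≡6, 36^16≡36, 36^32≡6, 36^64≡36, 36^128≡6, 36^256≡36, 36^512≡6.
899 = 1 + 2 + 128 + 256 + 512, so 36^899 ≡ 36·6·6·36·6 ≡ 6 (mod 43).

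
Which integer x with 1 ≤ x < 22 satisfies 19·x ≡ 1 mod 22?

7

19·7 = 133 = 6·22 + 1, so 19⁻¹ ≡ 7 (mod 22).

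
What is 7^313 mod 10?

The units digit of 7^n cycles with period 4: 7, 9, 3, 1, …
313 mod 4 = 1, so the last digit matches 7^1 = 7.

7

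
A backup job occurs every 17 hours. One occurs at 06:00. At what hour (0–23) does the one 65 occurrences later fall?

7

65·17 = 1105.
1105 mod 24 = 1 (since 46·24 = 1104).
(6 + 1) mod 24 = 7.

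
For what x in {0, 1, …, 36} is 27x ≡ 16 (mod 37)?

27⁻¹ ≡ 11 (mod 37) because 27·11 = 297 = 8·37 + 1.
So x ≡ 11·16 = 176 ≡ 28 (mod 37).

28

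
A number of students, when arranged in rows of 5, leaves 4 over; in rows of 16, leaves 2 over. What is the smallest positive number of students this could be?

x ≡ 4 (mod 5) gives x ∈ {4, 9, 14, 19, 24, 29, 34}.
The first of these with x mod 16 = 2 is 34.

34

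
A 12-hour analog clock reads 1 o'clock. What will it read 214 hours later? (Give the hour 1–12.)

11

Dividing 214 by 12 gives quotient 17 and remainder 10.
1 + 10 → 11 on a 12-hour dial.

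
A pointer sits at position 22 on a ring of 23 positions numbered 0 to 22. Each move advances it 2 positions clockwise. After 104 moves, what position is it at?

104·2 = 208.
Dividing 208 by 23 gives quotient 9 and remainder 1.
(22 + 1) mod 23 = 0.

0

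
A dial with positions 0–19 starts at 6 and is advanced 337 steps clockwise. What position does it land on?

337 − 16·20 = 17, so 337 ≡ 17 (mod 20).
(6 + 17) mod 20 = 3.

3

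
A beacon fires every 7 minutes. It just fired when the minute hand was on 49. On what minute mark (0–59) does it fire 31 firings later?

26

31·7 = 217.
217 − 3·60 = 37, so 217 ≡ 37 (mod 60).
(49 + 37) mod 60 = 26.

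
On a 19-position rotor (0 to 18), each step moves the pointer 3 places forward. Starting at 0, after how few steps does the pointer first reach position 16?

18

The inverse of 3 mod 19 is 13 (since 3·13 = 39 ≡ 1).
So x ≡ 13·16 = 208 ≡ 18 (mod 19).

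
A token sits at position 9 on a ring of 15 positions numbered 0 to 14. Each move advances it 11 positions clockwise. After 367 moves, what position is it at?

11

367·11 = 4037.
4037 mod 15 = 2 (since 269·15 = 4035).
(9 + 2) mod 15 = 11.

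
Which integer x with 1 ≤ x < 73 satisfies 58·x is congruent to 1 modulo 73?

58·34 = 1972 = 27·73 + 1, so 58⁻¹ ≡ 34 (mod 73).

34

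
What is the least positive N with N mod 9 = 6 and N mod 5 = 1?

x ≡ 1 (mod 5) gives x ∈ {1, 6}.
The first of these with x mod 9 = 6 is 6.

6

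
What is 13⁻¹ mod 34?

34 = 2·13 + 8
13 = 1·8 + 5
8 = 1·5 + 3
5 = 1·3 + 2
3 = 1·2 + 1
2 = 2·1 + 0
Back-substituting gives 13·21 ≡ 1 (mod 34).

21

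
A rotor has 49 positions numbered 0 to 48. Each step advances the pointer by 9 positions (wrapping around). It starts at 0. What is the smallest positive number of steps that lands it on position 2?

9⁻¹ ≡ 11 (mod 49) because 9·11 = 99 = 2·49 + 1.
Multiplying both sides by 11: x ≡ 11·2 = 22 ≡ 22 (mod 49).
Check: 9·22 = 198 = 4·49 + 2.

22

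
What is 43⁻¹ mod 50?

7

43·7 = 301 = 6·50 + 1, so 43⁻¹ ≡ 7 (mod 50).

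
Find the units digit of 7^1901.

Powers of 7 mod 10 repeat with period 4: 7, 9, 3, 1.
1901 mod 4 = 1, so the last digit matches 7^1 = 7.

7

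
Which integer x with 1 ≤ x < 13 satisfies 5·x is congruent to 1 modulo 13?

13 = 2·5 + 3
5 = 1·3 + 2
3 = 1·2 + 1
2 = 2·1 + 0
Back-substituting gives 5·8 ≡ 1 (mod 13).

8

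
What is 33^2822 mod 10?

Powers of 3 mod 10 repeat with period 4: 3, 9, 7, 1.
2822 leaves remainder 2 on division by 4, so 33^2822 ends in 9.

9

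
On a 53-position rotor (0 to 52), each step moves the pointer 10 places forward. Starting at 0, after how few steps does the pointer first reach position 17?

The inverse of 10 mod 53 is 16 (since 10·16 = 160 ≡ 1).
Multiplying both sides by 16: x ≡ 16·17 = 272 ≡ 7 (mod 53).

7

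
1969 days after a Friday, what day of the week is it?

1969 − 281·7 = 2, so 1969 ≡ 2 (mod 7).
Friday + 2 days → Sunday.

Sunday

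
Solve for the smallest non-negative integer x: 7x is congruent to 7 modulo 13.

1

7⁻¹ ≡ 2 (mod 13) because 7·2 = 14 = 1·13 + 1.
Multiplying both sides by 2: x ≡ 2·7 = 14 ≡ 1 (mod 13).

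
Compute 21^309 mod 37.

By repeated squaring mod 37: 21^1≡21, 21^2≡34, 21^4≡9, 21^8≡7, 21^16≡12, 21^32≡33, 21^64≡16, 21^128≡34, 21^256≡9.
Since 309 = 1 + 4 + 16 + 32 + 256 in binary, 21^309 ≡ 21·9·12·33·9 ≡ 11 (mod 37).

11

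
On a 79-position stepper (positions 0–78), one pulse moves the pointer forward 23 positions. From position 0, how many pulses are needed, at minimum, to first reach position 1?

23·55 = 1265 = 16·79 + 1, so 23⁻¹ ≡ 55 (mod 79).

55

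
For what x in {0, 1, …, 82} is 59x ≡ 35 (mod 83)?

2

The inverse of 59 mod 83 is 38 (since 59·38 = 2242 ≡ 1).
Multiplying both sides by 38: x ≡ 38·35 = 1330 ≡ 2 (mod 83).
Check: 59·2 = 118 = 1·83 + 35.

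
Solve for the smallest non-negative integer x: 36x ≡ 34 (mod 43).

The inverse of 36 mod 43 is 6 (since 36·6 = 216 ≡ 1).
Multiplying both sides by 6: x ≡ 6·34 = 204 ≡ 32 (mod 43).
Check: 36·32 = 1152 = 26·43 + 34.

32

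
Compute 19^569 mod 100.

79

Successive squares of 19 mod 100: 19^1≡19, 19^2≡61, 19^4≡21, 19^8≡41, 19^16≡81, 19^32≡61, 19^64≡21, 19^128≡41, 19^256≡81, 19^512≡61.
569 = 1 + 8 + 16 + 32 + 512, so 19^569 ≡ 19·41·81·61·61 ≡ 79 (mod 100).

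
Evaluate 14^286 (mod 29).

5

Successive squares of 14 mod 29: 14^1≡14, 14^2≡22, 14^4≡20, 14^8≡23, 14^16≡7, 14^32≡20, 14^64≡23, 14^128≡7, 14^256≡20.
Since 286 = 2 + 4 + 8 + 16 + 256 in binary, 14^286 ≡ 22·20·23·7·20 ≡ 5 (mod 29).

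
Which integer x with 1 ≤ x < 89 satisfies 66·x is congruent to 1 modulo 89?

58

89 = 1·66 + 23
66 = 2·23 + 20
23 = 1·20 + 3
20 = 6·3 + 2
3 = 1·2 + 1
2 = 2·1 + 0
Back-substituting gives 66·58 ≡ 1 (mod 89).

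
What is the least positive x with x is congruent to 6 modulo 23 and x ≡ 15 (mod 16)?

Since 16·13 ≡ 1 (mod 23), take x = 15 + 16·((6−15)·13 mod 23) = 15 + 16·21 = 351.
Check: 351 mod 23 = 6, 351 mod 16 = 15.

351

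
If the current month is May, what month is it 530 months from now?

July

Dividing 530 by 12 gives quotient 44 and remainder 2.
May + 2 months → July.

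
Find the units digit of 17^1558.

The units digit of 17^n cycles with period 4: 7, 9, 3, 1, …
1558 mod 4 = 2, so the last digit matches 7^2 = 9.

9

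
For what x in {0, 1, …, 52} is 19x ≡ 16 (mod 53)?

19⁻¹ ≡ 14 (mod 53) because 19·14 = 266 = 5·53 + 1.
So x ≡ 14·16 = 224 ≡ 12 (mod 53).
Check: 19·12 = 228 = 4·53 + 16.

12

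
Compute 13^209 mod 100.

73

By repeated squaring mod 100: 13^1≡13, 13^2≡69, 13^4≡61, 13^8≡21, 13^16≡41, 13^32≡81, 13^64≡61, 13^128≡21.
209 = 1 + 16 + 64 + 128, so 13^209 ≡ 13·41·61·21 ≡ 73 (mod 100).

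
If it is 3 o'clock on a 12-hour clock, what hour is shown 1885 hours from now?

1885 − 157·12 = 1, so 1885 ≡ 1 (mod 12).
3 + 1 → 4 on a 12-hour dial.

4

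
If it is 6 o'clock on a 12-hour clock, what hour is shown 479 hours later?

479 mod 12 = 11 (since 39·12 = 468).
6 + 11 → 5 on a 12-hour dial.

5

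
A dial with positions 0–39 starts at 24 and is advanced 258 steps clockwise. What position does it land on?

258 mod 40 = 18 (since 6·40 = 240).
(24 + 18) mod 40 = 2.

2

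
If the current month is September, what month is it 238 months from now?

238 = 19·12 + 10, so 238 mod 12 = 10.
September + 10 months → July.

July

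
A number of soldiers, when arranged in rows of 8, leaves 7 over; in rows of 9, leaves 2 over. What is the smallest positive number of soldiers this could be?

47

x ≡ 7 (mod 8) gives x ∈ {7, 15, 23, 31, 39, 47}.
The first of these with x mod 9 = 2 is 47.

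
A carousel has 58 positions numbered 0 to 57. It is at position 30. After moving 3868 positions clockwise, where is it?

Dividing 3868 by 58 gives quotient 66 and remainder 40.
(30 + 40) mod 58 = 12.

12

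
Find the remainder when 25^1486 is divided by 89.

Successive squares of 25 mod 89: 25^1≡25, 25^2≡2, 25^4≡4, 25^8≡16, 25^16≡78, 25^32≡32, 25^64≡45, 25^128≡67, 25^256≡39, 25^512≡8, 25^1024≡64.
Since 1486 = 2 + 4 + 8 + 64 + 128 + 256 + 1024 in binary, 25^1486 ≡ 2·4·16·45·67·39·64 ≡ 64 (mod 89).

64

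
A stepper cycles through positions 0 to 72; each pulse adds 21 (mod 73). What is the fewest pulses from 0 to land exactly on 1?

7

73 = 3·21 + 10
21 = 2·10 + 1
10 = 10·1 + 0
Back-substituting gives 21·7 ≡ 1 (mod 73).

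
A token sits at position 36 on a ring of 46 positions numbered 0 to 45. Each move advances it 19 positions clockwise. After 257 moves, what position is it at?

43

257·19 = 4883.
4883 mod 46 = 7 (since 106·46 = 4876).
(36 + 7) mod 46 = 43.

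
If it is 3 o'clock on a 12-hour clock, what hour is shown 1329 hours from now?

Dividing 1329 by 12 gives quotient 110 and remainder 9.
3 + 9 → 12 on a 12-hour dial.

12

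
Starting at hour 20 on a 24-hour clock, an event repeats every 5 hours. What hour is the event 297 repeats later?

297·5 = 1485.
1485 = 61·24 + 21, so 1485 mod 24 = 21.
(20 + 21) mod 24 = 17.

17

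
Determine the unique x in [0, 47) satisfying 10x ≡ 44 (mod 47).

10⁻¹ ≡ 33 (mod 47) because 10·33 = 330 = 7·47 + 1.
So x ≡ 33·44 = 1452 ≡ 42 (mod 47).

42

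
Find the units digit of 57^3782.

Last digits of 7^n: 7, 9, 3, 1 (period 4).
3782 leaves remainder 2 on division by 4, so 57^3782 ends in 9.

9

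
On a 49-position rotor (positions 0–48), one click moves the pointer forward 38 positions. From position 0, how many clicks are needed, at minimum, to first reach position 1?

38·40 = 1520 = 31·49 + 1, so 38⁻¹ ≡ 40 (mod 49).

40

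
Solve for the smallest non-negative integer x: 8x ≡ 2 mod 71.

18

8⁻¹ ≡ 9 (mod 71) because 8·9 = 72 = 1·71 + 1.
So x ≡ 9·2 = 18 ≡ 18 (mod 71).
Check: 8·18 = 144 = 2·71 + 2.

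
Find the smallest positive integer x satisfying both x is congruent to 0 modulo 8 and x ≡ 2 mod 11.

x ≡ 0 (mod 8) gives x ∈ {0, 8, 16, 24}.
The first of these with x mod 11 = 2 is 24.

24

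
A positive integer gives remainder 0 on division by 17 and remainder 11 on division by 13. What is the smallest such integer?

x ≡ 11 (mod 13) gives x ∈ {11, 24, 37, 50, 63, 76, 89, 102}.
The first of these with x mod 17 = 0 is 102.

102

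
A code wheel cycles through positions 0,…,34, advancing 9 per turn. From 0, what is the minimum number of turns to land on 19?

6

9⁻¹ ≡ 4 (mod 35) because 9·4 = 36 = 1·35 + 1.
Multiplying both sides by 4: x ≡ 4·19 = 76 ≡ 6 (mod 35).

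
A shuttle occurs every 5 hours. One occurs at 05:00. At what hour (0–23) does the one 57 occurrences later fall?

2

57·5 = 285.
285 = 11·24 + 21, so 285 mod 24 = 21.
(5 + 21) mod 24 = 2.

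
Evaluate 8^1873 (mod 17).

By repeated squaring mod 17: 8^1≡8, 8^2≡13, 8^4≡16, 8^8≡1, 8^16≡1, 8^32≡1, 8^64≡1, 8^128≡1, 8^256≡1, 8^512≡1, 8^1024≡1.
1873 = 1 + 16 + 64 + 256 + 512 + 1024, so 8^1873 ≡ 8·1·1·1·1·1 ≡ 8 (mod 17).

8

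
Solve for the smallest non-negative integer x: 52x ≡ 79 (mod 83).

51

The inverse of 52 mod 83 is 8 (since 52·8 = 416 ≡ 1).
Multiplying both sides by 8: x ≡ 8·79 = 632 ≡ 51 (mod 83).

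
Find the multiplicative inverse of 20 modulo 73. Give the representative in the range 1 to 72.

11

73 = 3·20 + 13
20 = 1·13 + 7
13 = 1·7 + 6
7 = 1·6 + 1
6 = 6·1 + 0
Back-substituting gives 20·11 ≡ 1 (mod 73).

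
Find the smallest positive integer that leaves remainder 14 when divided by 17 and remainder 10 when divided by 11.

Since 11·14 ≡ 1 (mod 17), take x = 10 + 11·((14−10)·14 mod 17) = 10 + 11·5 = 65.
Check: 65 mod 17 = 14, 65 mod 11 = 10.

65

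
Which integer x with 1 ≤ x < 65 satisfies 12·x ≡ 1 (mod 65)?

12·38 = 456 = 7·65 + 1, so 12⁻¹ ≡ 38 (mod 65).

38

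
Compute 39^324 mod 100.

By repeated squaring mod 100: 39^1≡39, 39^2≡21, 39^4≡41, 39^8≡81, 39^16≡61, 39^32≡21, 39^64≡41, 39^128≡81, 39^256≡61.
324 = 4 + 64 + 256, so 39^324 ≡ 41·41·61 ≡ 41 (mod 100).

41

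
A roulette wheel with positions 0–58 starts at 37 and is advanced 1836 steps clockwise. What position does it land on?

1836 − 31·59 = 7, so 1836 ≡ 7 (mod 59).
(37 + 7) mod 59 = 44.

44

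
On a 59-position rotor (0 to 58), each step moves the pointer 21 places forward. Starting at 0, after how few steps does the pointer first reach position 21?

1

The inverse of 21 mod 59 is 45 (since 21·45 = 945 ≡ 1).
Multiplying both sides by 45: x ≡ 45·21 = 945 ≡ 1 (mod 59).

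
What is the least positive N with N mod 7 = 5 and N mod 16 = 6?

54

Since 16·4 ≡ 1 (mod 7), take x = 6 + 16·((5−6)·4 mod 7) = 6 + 16·3 = 54.
Check: 54 mod 7 = 5, 54 mod 16 = 6.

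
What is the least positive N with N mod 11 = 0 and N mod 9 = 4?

22

x ≡ 4 (mod 9) gives x ∈ {4, 13, 22}.
The first of these with x mod 11 = 0 is 22.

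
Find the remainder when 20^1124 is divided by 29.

Square-and-reduce mod 29: 20^1≡20, 20^2≡23, 20^4≡7, 20^8≡20, 20^16≡23, 20^32≡7, 20^64≡20, 20^128≡23, 20^256≡7, 20^512≡20, 20^1024≡23.
Since 1124 = 4 + 32 + 64 + 1024 in binary, 20^1124 ≡ 7·7·20·23 ≡ 7 (mod 29).

7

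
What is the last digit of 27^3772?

The units digit of 27^n cycles with period 4: 7, 9, 3, 1, …
3772 mod 4 = 0, so the last digit matches 7^4 = 1.

1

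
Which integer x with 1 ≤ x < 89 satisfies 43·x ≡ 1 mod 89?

89 = 2·43 + 3
43 = 14·3 + 1
3 = 3·1 + 0
Back-substituting gives 43·29 ≡ 1 (mod 89).

29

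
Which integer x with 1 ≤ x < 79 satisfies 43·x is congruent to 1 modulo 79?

43·68 = 2924 = 37·79 + 1, so 43⁻¹ ≡ 68 (mod 79).

68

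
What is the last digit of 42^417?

Last digits of 2^n: 2, 4, 8, 6 (period 4).
417 leaves remainder 1 on division by 4, so 42^417 ends in 2.

2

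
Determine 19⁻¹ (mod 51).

51 = 2·19 + 13
19 = 1·13 + 6
13 = 2·6 + 1
6 = 6·1 + 0
Back-substituting gives 19·43 ≡ 1 (mod 51).

43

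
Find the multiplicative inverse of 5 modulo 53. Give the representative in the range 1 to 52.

5·32 = 160 = 3·53 + 1, so 5⁻¹ ≡ 32 (mod 53).

32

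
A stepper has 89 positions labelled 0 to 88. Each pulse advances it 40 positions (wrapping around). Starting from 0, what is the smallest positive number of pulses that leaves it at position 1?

69

89 = 2·40 + 9
40 = 4·9 + 4
9 = 2·4 + 1
4 = 4·1 + 0
Back-substituting gives 40·69 ≡ 1 (mod 89).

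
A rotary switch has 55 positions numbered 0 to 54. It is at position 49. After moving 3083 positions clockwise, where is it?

52

Dividing 3083 by 55 gives quotient 56 and remainder 3.
(49 + 3) mod 55 = 52.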